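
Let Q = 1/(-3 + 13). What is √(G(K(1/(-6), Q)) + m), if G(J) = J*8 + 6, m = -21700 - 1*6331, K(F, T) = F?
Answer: I*√252237/3 ≈ 167.41*I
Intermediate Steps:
Q = ⅒ (Q = 1/10 = ⅒ ≈ 0.10000)
m = -28031 (m = -21700 - 6331 = -28031)
G(J) = 6 + 8*J (G(J) = 8*J + 6 = 6 + 8*J)
√(G(K(1/(-6), Q)) + m) = √((6 + 8/(-6)) - 28031) = √((6 + 8*(-⅙)) - 28031) = √((6 - 4/3) - 28031) = √(14/3 - 28031) = √(-84079/3) = I*√252237/3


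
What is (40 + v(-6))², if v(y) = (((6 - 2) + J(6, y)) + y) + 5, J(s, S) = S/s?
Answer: 1764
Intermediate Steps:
v(y) = 9 + 7*y/6 (v(y) = (((6 - 2) + y/6) + y) + 5 = ((4 + y*(⅙)) + y) + 5 = ((4 + y/6) + y) + 5 = (4 + 7*y/6) + 5 = 9 + 7*y/6)
(40 + v(-6))² = (40 + (9 + (7/6)*(-6)))² = (40 + (9 - 7))² = (40 + 2)² = 42² = 1764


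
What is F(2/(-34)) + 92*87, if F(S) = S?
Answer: 136067/17 ≈ 8003.9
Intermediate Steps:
F(2/(-34)) + 92*87 = 2/(-34) + 92*87 = 2*(-1/34) + 8004 = -1/17 + 8004 = 136067/17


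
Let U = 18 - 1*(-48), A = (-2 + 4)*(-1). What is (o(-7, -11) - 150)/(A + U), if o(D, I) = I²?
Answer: -29/64 ≈ -0.45313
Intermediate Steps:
A = -2 (A = 2*(-1) = -2)
U = 66 (U = 18 + 48 = 66)
(o(-7, -11) - 150)/(A + U) = ((-11)² - 150)/(-2 + 66) = (121 - 150)/64 = -29*1/64 = -29/64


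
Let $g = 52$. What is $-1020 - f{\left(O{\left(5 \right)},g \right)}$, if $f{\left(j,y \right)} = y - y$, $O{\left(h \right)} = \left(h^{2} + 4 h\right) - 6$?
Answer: $-1020$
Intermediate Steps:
$O{\left(h \right)} = -6 + h^{2} + 4 h$
$f{\left(j,y \right)} = 0$
$-1020 - f{\left(O{\left(5 \right)},g \right)} = -1020 - 0 = -1020 + 0 = -1020$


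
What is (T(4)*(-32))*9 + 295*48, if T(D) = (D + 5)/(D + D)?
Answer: 13836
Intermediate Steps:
T(D) = (5 + D)/(2*D) (T(D) = (5 + D)/((2*D)) = (5 + D)*(1/(2*D)) = (5 + D)/(2*D))
(T(4)*(-32))*9 + 295*48 = (((½)*(5 + 4)/4)*(-32))*9 + 295*48 = (((½)*(¼)*9)*(-32))*9 + 14160 = ((9/8)*(-32))*9 + 14160 = -36*9 + 14160 = -324 + 14160 = 13836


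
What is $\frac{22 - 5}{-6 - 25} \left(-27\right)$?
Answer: $\frac{459}{31} \approx 14.806$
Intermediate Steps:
$\frac{22 - 5}{-6 - 25} \left(-27\right) = \frac{22 - 5}{-31} \left(-27\right) = 17 \left(- \frac{1}{31}\right) \left(-27\right) = \left(- \frac{17}{31}\right) \left(-27\right) = \frac{459}{31}$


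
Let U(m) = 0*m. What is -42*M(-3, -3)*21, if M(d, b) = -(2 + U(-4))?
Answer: 1764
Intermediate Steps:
U(m) = 0
M(d, b) = -2 (M(d, b) = -(2 + 0) = -1*2 = -2)
-42*M(-3, -3)*21 = -42*(-2)*21 = 84*21 = 1764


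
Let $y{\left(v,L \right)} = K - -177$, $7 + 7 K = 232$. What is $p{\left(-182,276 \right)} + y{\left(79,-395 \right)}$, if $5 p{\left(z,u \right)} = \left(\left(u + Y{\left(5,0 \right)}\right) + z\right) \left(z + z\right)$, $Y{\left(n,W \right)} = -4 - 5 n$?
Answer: $- \frac{31660}{7} \approx -4522.9$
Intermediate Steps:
$K = \frac{225}{7}$ ($K = -1 + \frac{1}{7} \cdot 232 = -1 + \frac{232}{7} = \frac{225}{7} \approx 32.143$)
$p{\left(z,u \right)} = \frac{2 z \left(-29 + u + z\right)}{5}$ ($p{\left(z,u \right)} = \frac{\left(\left(u - 29\right) + z\right) \left(z + z\right)}{5} = \frac{\left(\left(u - 29\right) + z\right) 2 z}{5} = \frac{\left(\left(-29 + u\right) + z\right) 2 z}{5} = \frac{\left(-29 + u + z\right) 2 z}{5} = \frac{2 z \left(-29 + u + z\right)}{5}$)
$y{\left(v,L \right)} = \frac{1464}{7}$ ($y{\left(v,L \right)} = \frac{225}{7} - -177 = \frac{225}{7} + 177 = \frac{1464}{7}$)
$p{\left(-182,276 \right)} + y{\left(79,-395 \right)} = \frac{2}{5} \left(-182\right) \left(-29 + 276 - 182\right) + \frac{1464}{7} = \frac{2}{5} \left(-182\right) 65 + \frac{1464}{7} = -4732 + \frac{1464}{7} = - \frac{31660}{7}$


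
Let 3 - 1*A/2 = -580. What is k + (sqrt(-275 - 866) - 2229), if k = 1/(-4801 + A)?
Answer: -8102416/3635 + I*sqrt(1141) ≈ -2229.0 + 33.779*I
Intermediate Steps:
A = 1166 (A = 6 - 2*(-580) = 6 + 1160 = 1166)
k = -1/3635 (k = 1/(-4801 + 1166) = 1/(-3635) = -1/3635 ≈ -0.00027510)
k + (sqrt(-275 - 866) - 2229) = -1/3635 + (sqrt(-275 - 866) - 2229) = -1/3635 + (sqrt(-1141) - 2229) = -1/3635 + (I*sqrt(1141) - 2229) = -1/3635 + (-2229 + I*sqrt(1141)) = -8102416/3635 + I*sqrt(1141)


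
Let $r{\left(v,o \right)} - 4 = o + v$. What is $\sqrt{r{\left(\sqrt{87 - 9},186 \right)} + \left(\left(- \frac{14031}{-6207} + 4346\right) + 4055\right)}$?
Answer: $\frac{\sqrt{36785694464 + 4280761 \sqrt{78}}}{2069} \approx 92.747$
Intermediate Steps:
$r{\left(v,o \right)} = 4 + o + v$ ($r{\left(v,o \right)} = 4 + \left(o + v\right) = 4 + o + v$)
$\sqrt{r{\left(\sqrt{87 - 9},186 \right)} + \left(\left(- \frac{14031}{-6207} + 4346\right) + 4055\right)} = \sqrt{\left(4 + 186 + \sqrt{87 - 9}\right) + \left(\left(- \frac{14031}{-6207} + 4346\right) + 4055\right)} = \sqrt{\left(4 + 186 + \sqrt{78}\right) + \left(\left(\left(-14031\right) \left(- \frac{1}{6207}\right) + 4346\right) + 4055\right)} = \sqrt{\left(190 + \sqrt{78}\right) + \left(\left(\frac{4677}{2069} + 4346\right) + 4055\right)} = \sqrt{\left(190 + \sqrt{78}\right) + \left(\frac{8996551}{2069} + 4055\right)} = \sqrt{\left(190 + \sqrt{78}\right) + \frac{17386346}{2069}} = \sqrt{\frac{17779456}{2069} + \sqrt{78}}$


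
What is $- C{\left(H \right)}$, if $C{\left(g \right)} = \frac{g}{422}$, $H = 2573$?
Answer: $- \frac{2573}{422} \approx -6.0972$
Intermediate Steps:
$C{\left(g \right)} = \frac{g}{422}$ ($C{\left(g \right)} = g \frac{1}{422} = \frac{g}{422}$)
$- C{\left(H \right)} = - \frac{2573}{422}$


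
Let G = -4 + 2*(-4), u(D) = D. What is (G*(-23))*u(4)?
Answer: 1104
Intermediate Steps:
G = -12 (G = -4 - 8 = -12)
(G*(-23))*u(4) = -12*(-23)*4 = 276*4 = 1104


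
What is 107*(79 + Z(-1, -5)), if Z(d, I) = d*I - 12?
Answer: 7704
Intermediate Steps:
Z(d, I) = -12 + I*d (Z(d, I) = I*d - 12 = -12 + I*d)
107*(79 + Z(-1, -5)) = 107*(79 + (-12 - 5*(-1))) = 107*(79 + (-12 + 5)) = 107*(79 - 7) = 107*72 = 7704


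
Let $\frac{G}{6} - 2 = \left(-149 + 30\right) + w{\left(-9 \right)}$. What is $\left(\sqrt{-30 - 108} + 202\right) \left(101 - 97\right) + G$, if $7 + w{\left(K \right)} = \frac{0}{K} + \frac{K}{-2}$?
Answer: $91 + 4 i \sqrt{138} \approx 91.0 + 46.989 i$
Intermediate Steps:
$w{\left(K \right)} = -7 - \frac{K}{2}$ ($w{\left(K \right)} = -7 + \left(\frac{0}{K} + \frac{K}{-2}\right) = -7 + \left(0 + K \left(- \frac{1}{2}\right)\right) = -7 + \left(0 - \frac{K}{2}\right) = -7 - \frac{K}{2}$)
$G = -717$ ($G = 12 + 6 \left(\left(-149 + 30\right) - \frac{5}{2}\right) = 12 + 6 \left(-119 + \left(-7 + \frac{9}{2}\right)\right) = 12 + 6 \left(-119 - \frac{5}{2}\right) = 12 + 6 \left(- \frac{243}{2}\right) = 12 - 729 = -717$)
$\left(\sqrt{-30 - 108} + 202\right) \left(101 - 97\right) + G = \left(\sqrt{-30 - 108} + 202\right) \left(101 - 97\right) - 717 = \left(\sqrt{-138} + 202\right) 4 - 717 = \left(i \sqrt{138} + 202\right) 4 - 717 = \left(202 + i \sqrt{138}\right) 4 - 717 = \left(808 + 4 i \sqrt{138}\right) - 717 = 91 + 4 i \sqrt{138}$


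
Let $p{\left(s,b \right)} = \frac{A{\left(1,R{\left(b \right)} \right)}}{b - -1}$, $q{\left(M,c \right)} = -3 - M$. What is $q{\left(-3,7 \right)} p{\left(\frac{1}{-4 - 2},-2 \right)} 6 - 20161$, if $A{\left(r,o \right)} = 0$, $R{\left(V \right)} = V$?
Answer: $-20161$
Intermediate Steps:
$p{\left(s,b \right)} = 0$ ($p{\left(s,b \right)} = \frac{0}{b - -1} = \frac{0}{b + 1} = \frac{0}{1 + b} = 0$)
$q{\left(-3,7 \right)} p{\left(\frac{1}{-4 - 2},-2 \right)} 6 - 20161 = \left(-3 - -3\right) 0 \cdot 6 - 20161 = \left(-3 + 3\right) 0 \cdot 6 - 20161 = 0 \cdot 0 \cdot 6 - 20161 = 0 \cdot 6 - 20161 = 0 - 20161 = -20161$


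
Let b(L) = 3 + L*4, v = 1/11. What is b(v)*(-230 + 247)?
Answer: 629/11 ≈ 57.182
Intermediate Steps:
v = 1/11 ≈ 0.090909
b(L) = 3 + 4*L
b(v)*(-230 + 247) = (3 + 4*(1/11))*(-230 + 247) = (3 + 4/11)*17 = (37/11)*17 = 629/11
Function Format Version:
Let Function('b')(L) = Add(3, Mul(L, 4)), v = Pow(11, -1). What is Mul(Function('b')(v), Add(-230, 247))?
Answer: Rational(629, 11) ≈ 57.182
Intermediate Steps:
v = Rational(1, 11) ≈ 0.090909
Function('b')(L) = Add(3, Mul(4, L))
Mul(Function('b')(v), Add(-230, 247)) = Mul(Add(3, Mul(4, Rational(1, 11))), Add(-230, 247)) = Mul(Add(3, Rational(4, 11)), 17) = Mul(Rational(37, 11), 17) = Rational(629, 11)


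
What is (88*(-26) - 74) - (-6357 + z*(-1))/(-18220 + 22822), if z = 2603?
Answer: -5430482/2301 ≈ -2360.1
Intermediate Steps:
(88*(-26) - 74) - (-6357 + z*(-1))/(-18220 + 22822) = (88*(-26) - 74) - (-6357 + 2603*(-1))/(-18220 + 22822) = (-2288 - 74) - (-6357 - 2603)/4602 = -2362 - (-8960)/4602 = -2362 - 1*(-4480/2301) = -2362 + 4480/2301 = -5430482/2301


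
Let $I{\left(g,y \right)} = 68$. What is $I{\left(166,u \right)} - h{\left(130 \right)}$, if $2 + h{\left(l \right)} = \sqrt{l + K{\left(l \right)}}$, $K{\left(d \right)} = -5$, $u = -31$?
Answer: $70 - 5 \sqrt{5} \approx 58.82$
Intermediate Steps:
$h{\left(l \right)} = -2 + \sqrt{-5 + l}$ ($h{\left(l \right)} = -2 + \sqrt{l - 5} = -2 + \sqrt{-5 + l}$)
$I{\left(166,u \right)} - h{\left(130 \right)} = 68 - \left(-2 + \sqrt{-5 + 130}\right) = 68 - \left(-2 + \sqrt{125}\right) = 68 - \left(-2 + 5 \sqrt{5}\right) = 68 + \left(2 - 5 \sqrt{5}\right) = 70 - 5 \sqrt{5}$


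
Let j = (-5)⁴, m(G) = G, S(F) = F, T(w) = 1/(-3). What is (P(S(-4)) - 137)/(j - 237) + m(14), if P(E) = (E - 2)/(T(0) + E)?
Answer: 68853/5044 ≈ 13.650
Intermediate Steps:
T(w) = -⅓
j = 625
P(E) = (-2 + E)/(-⅓ + E) (P(E) = (E - 2)/(-⅓ + E) = (-2 + E)/(-⅓ + E))
(P(S(-4)) - 137)/(j - 237) + m(14) = (3*(-2 - 4)/(-1 + 3*(-4)) - 137)/(625 - 237) + 14 = (3*(-6)/(-1 - 12) - 137)/388 + 14 = (3*(-6)/(-13) - 137)*(1/388) + 14 = (3*(-1/13)*(-6) - 137)*(1/388) + 14 = (18/13 - 137)*(1/388) + 14 = -1763/13*1/388 + 14 = -1763/5044 + 14 = 68853/5044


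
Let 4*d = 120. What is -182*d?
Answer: -5460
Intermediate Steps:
d = 30 (d = (1/4)*120 = 30)
-182*d = -182*30 = -5460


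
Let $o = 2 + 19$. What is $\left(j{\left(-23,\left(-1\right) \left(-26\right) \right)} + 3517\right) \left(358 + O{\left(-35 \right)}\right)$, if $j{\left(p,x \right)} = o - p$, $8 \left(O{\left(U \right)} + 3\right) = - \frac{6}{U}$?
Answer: $\frac{176992383}{140} \approx 1.2642 \cdot 10^{6}$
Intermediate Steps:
$O{\left(U \right)} = -3 - \frac{3}{4 U}$ ($O{\left(U \right)} = -3 + \frac{\left(-6\right) \frac{1}{U}}{8} = -3 - \frac{3}{4 U}$)
$o = 21$
$j{\left(p,x \right)} = 21 - p$
$\left(j{\left(-23,\left(-1\right) \left(-26\right) \right)} + 3517\right) \left(358 + O{\left(-35 \right)}\right) = \left(\left(21 - -23\right) + 3517\right) \left(358 - \left(3 + \frac{3}{4 \left(-35\right)}\right)\right) = \left(\left(21 + 23\right) + 3517\right) \left(358 - \frac{417}{140}\right) = \left(44 + 3517\right) \left(358 + \left(-3 + \frac{3}{140}\right)\right) = 3561 \left(358 - \frac{417}{140}\right) = 3561 \cdot \frac{49703}{140} = \frac{176992383}{140}$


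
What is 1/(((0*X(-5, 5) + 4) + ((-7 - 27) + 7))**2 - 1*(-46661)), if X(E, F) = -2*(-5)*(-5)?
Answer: 1/47190 ≈ 2.1191e-5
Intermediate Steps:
X(E, F) = -50 (X(E, F) = 10*(-5) = -50)
1/(((0*X(-5, 5) + 4) + ((-7 - 27) + 7))**2 - 1*(-46661)) = 1/(((0*(-50) + 4) + ((-7 - 27) + 7))**2 - 1*(-46661)) = 1/(((0 + 4) + (-34 + 7))**2 + 46661) = 1/((4 - 27)**2 + 46661) = 1/((-23)**2 + 46661) = 1/(529 + 46661) = 1/47190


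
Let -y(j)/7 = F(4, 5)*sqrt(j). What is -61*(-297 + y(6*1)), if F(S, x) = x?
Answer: 18117 + 2135*sqrt(6) ≈ 23347.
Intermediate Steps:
y(j) = -35*sqrt(j)
-61*(-297 + y(6*1)) = -61*(-297 - 35*sqrt(6)) = 18117 + 2135*sqrt(6)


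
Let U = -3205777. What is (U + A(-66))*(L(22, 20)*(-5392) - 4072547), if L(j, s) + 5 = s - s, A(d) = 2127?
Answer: 12960644792550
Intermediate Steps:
L(j, s) = -5 (L(j, s) = -5 + (s - s) = -5 + 0 = -5)
(U + A(-66))*(L(22, 20)*(-5392) - 4072547) = (-3205777 + 2127)*(-5*(-5392) - 4072547) = -3203650*(26960 - 4072547) = -3203650*(-4045587) = 12960644792550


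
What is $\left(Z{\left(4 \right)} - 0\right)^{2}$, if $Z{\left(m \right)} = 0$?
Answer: $0$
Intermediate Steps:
$\left(Z{\left(4 \right)} - 0\right)^{2} = \left(0 - 0\right)^{2} = \left(0 + 0\right)^{2} = 0^{2} = 0$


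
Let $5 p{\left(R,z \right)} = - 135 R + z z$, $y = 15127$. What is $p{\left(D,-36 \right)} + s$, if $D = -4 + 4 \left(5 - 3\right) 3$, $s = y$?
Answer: $\frac{74231}{5} \approx 14846.0$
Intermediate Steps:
$s = 15127$
$D = 20$ ($D = -4 + 4 \cdot 2 \cdot 3 = -4 + 8 \cdot 3 = -4 + 24 = 20$)
$p{\left(R,z \right)} = - 27 R + \frac{z^{2}}{5}$ ($p{\left(R,z \right)} = \frac{- 135 R + z z}{5} = \frac{- 135 R + z^{2}}{5} = \frac{z^{2} - 135 R}{5} = - 27 R + \frac{z^{2}}{5}$)
$p{\left(D,-36 \right)} + s = \left(\left(-27\right) 20 + \frac{\left(-36\right)^{2}}{5}\right) + 15127 = \left(-540 + \frac{1}{5} \cdot 1296\right) + 15127 = \left(-540 + \frac{1296}{5}\right) + 15127 = - \frac{1404}{5} + 15127 = \frac{74231}{5}$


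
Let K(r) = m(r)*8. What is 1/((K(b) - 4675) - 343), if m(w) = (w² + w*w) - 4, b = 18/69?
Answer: -529/2670874 ≈ -0.00019806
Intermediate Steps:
b = 6/23 (b = 18*(1/69) = 6/23 ≈ 0.26087)
m(w) = -4 + 2*w² (m(w) = (w² + w²) - 4 = 2*w² - 4 = -4 + 2*w²)
K(r) = -32 + 16*r² (K(r) = (-4 + 2*r²)*8 = -32 + 16*r²)
1/((K(b) - 4675) - 343) = 1/(((-32 + 16*(6/23)²) - 4675) - 343) = 1/(((-32 + 16*(36/529)) - 4675) - 343) = 1/(((-32 + 576/529) - 4675) - 343) = 1/((-16352/529 - 4675) - 343) = 1/(-2489427/529 - 343) = 1/(-2670874/529) = -529/2670874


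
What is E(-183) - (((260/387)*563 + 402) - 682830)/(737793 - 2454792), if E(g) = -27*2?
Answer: -36145798358/664478613 ≈ -54.397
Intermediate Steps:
E(g) = -54
E(-183) - (((260/387)*563 + 402) - 682830)/(737793 - 2454792) = -54 - (((260/387)*563 + 402) - 682830)/(737793 - 2454792) = -54 - (((260*(1/387))*563 + 402) - 682830)/(-1716999) = -54 - (((260/387)*563 + 402) - 682830)*(-1)/1716999 = -54 - ((146380/387 + 402) - 682830)*(-1)/1716999 = -54 - (301954/387 - 682830)*(-1)/1716999 = -54 - (-263953256)*(-1)/(387*1716999) = -54 - 1*263953256/664478613 = -54 - 263953256/664478613 = -36145798358/664478613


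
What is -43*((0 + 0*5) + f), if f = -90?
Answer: 3870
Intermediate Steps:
-43*((0 + 0*5) + f) = -43*((0 + 0*5) - 90) = -43*((0 + 0) - 90) = -43*(0 - 90) = -43*(-90) = 3870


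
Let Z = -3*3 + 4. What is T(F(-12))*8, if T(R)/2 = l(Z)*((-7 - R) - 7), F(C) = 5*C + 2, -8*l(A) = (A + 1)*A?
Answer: -1760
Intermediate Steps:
Z = -5 (Z = -9 + 4 = -5)
l(A) = -A*(1 + A)/8 (l(A) = -(A + 1)*A/8 = -(1 + A)*A/8 = -A*(1 + A)/8)
F(C) = 2 + 5*C
T(R) = 70 + 5*R (T(R) = 2*((-⅛*(-5)*(1 - 5))*((-7 - R) - 7)) = 2*((-⅛*(-5)*(-4))*(-14 - R)) = 2*(-5*(-14 - R)/2) = 2*(35 + 5*R/2) = 70 + 5*R)
T(F(-12))*8 = (70 + 5*(2 + 5*(-12)))*8 = (70 + 5*(2 - 60))*8 = (70 + 5*(-58))*8 = (70 - 290)*8 = -220*8 = -1760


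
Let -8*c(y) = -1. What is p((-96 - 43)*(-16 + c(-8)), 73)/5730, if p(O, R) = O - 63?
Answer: 17149/45840 ≈ 0.37411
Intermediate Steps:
c(y) = ⅛ (c(y) = -⅛*(-1) = ⅛)
p(O, R) = -63 + O
p((-96 - 43)*(-16 + c(-8)), 73)/5730 = (-63 + (-96 - 43)*(-16 + ⅛))/5730 = (-63 - 139*(-127/8))*(1/5730) = (-63 + 17653/8)*(1/5730) = (17149/8)*(1/5730) = 17149/45840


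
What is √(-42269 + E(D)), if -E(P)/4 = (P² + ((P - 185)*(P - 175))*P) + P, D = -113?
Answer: √38699555 ≈ 6220.9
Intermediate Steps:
E(P) = -4*P - 4*P² - 4*P*(-185 + P)*(-175 + P) (E(P) = -4*((P² + ((P - 185)*(P - 175))*P) + P) = -4*((P² + ((-185 + P)*(-175 + P))*P) + P) = -4*((P² + P*(-185 + P)*(-175 + P)) + P) = -4*(P + P² + P*(-185 + P)*(-175 + P)) = -4*P - 4*P² - 4*P*(-185 + P)*(-175 + P))
√(-42269 + E(D)) = √(-42269 + 4*(-113)*(-32376 - 1*(-113)² + 359*(-113))) = √(-42269 + 4*(-113)*(-32376 - 1*12769 - 40567)) = √(-42269 + 4*(-113)*(-32376 - 12769 - 40567)) = √(-42269 + 4*(-113)*(-85712)) = √(-42269 + 38741824) = √38699555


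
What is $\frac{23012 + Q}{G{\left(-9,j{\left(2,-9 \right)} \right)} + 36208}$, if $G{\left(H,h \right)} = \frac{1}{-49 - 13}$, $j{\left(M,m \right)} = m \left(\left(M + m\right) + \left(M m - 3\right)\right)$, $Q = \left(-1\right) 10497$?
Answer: $\frac{155186}{448979} \approx 0.34564$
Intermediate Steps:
$Q = -10497$
$j{\left(M,m \right)} = m \left(-3 + M + m + M m\right)$ ($j{\left(M,m \right)} = m \left(\left(M + m\right) + \left(-3 + M m\right)\right) = m \left(-3 + M + m + M m\right)$)
$G{\left(H,h \right)} = - \frac{1}{62}$ ($G{\left(H,h \right)} = \frac{1}{-62} = - \frac{1}{62}$)
$\frac{23012 + Q}{G{\left(-9,j{\left(2,-9 \right)} \right)} + 36208} = \frac{23012 - 10497}{- \frac{1}{62} + 36208} = \frac{12515}{\frac{2244895}{62}} = 12515 \cdot \frac{62}{2244895} = \frac{155186}{448979}$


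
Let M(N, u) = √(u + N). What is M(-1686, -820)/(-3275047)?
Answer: -I*√2506/3275047 ≈ -1.5285e-5*I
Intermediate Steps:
M(N, u) = √(N + u)
M(-1686, -820)/(-3275047) = √(-1686 - 820)/(-3275047) = √(-2506)*(-1/3275047) = (I*√2506)*(-1/3275047) = -I*√2506/3275047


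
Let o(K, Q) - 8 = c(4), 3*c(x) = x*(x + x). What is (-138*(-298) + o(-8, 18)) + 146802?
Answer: 563834/3 ≈ 1.8794e+5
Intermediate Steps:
c(x) = 2*x²/3 (c(x) = (x*(x + x))/3 = (x*(2*x))/3 = (2*x²)/3 = 2*x²/3)
o(K, Q) = 56/3 (o(K, Q) = 8 + (⅔)*4² = 8 + (⅔)*16 = 8 + 32/3 = 56/3)
(-138*(-298) + o(-8, 18)) + 146802 = (-138*(-298) + 56/3) + 146802 = (41124 + 56/3) + 146802 = 123428/3 + 146802 = 563834/3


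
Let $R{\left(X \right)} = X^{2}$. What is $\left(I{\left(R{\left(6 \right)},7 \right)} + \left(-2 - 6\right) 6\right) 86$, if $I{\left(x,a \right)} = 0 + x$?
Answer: $-1032$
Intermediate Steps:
$I{\left(x,a \right)} = x$
$\left(I{\left(R{\left(6 \right)},7 \right)} + \left(-2 - 6\right) 6\right) 86 = \left(6^{2} + \left(-2 - 6\right) 6\right) 86 = \left(36 - 48\right) 86 = \left(-12\right) 86 = -1032$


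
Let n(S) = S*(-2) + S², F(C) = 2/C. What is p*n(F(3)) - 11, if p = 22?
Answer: -275/9 ≈ -30.556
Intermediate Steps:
n(S) = S² - 2*S (n(S) = -2*S + S² = S² - 2*S)
p*n(F(3)) - 11 = 22*((2/3)*(-2 + 2/3)) - 11 = 22*((2*(⅓))*(-2 + 2*(⅓))) - 11 = 22*(2*(-2 + ⅔)/3) - 11 = 22*((⅔)*(-4/3)) - 11 = 22*(-8/9) - 11 = -176/9 - 11 = -275/9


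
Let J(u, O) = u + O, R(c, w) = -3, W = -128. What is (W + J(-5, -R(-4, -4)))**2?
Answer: 16900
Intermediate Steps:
J(u, O) = O + u
(W + J(-5, -R(-4, -4)))**2 = (-128 + (-1*(-3) - 5))**2 = (-128 + (3 - 5))**2 = (-128 - 2)**2 = (-130)**2 = 16900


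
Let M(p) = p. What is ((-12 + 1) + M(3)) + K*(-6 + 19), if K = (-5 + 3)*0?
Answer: -8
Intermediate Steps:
K = 0 (K = -2*0 = 0)
((-12 + 1) + M(3)) + K*(-6 + 19) = ((-12 + 1) + 3) + 0*(-6 + 19) = (-11 + 3) + 0*13 = -8 + 0 = -8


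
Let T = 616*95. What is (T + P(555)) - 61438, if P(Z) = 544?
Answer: -2374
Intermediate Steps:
T = 58520
(T + P(555)) - 61438 = (58520 + 544) - 61438 = 59064 - 61438 = -2374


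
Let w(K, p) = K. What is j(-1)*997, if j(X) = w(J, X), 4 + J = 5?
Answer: 997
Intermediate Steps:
J = 1 (J = -4 + 5 = 1)
j(X) = 1
j(-1)*997 = 1*997 = 997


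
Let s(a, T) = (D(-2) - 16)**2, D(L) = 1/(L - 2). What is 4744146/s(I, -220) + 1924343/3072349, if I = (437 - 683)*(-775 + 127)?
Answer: 233218885852439/12980674525 ≈ 17967.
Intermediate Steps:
D(L) = 1/(-2 + L)
I = 159408 (I = -246*(-648) = 159408)
s(a, T) = 4225/16 (s(a, T) = (1/(-2 - 2) - 16)**2 = (1/(-4) - 16)**2 = (-1/4 - 16)**2 = (-65/4)**2 = 4225/16)
4744146/s(I, -220) + 1924343/3072349 = 4744146/(4225/16) + 1924343/3072349 = 4744146*(16/4225) + 1924343*(1/3072349) = 75906336/4225 + 1924343/3072349 = 233218885852439/12980674525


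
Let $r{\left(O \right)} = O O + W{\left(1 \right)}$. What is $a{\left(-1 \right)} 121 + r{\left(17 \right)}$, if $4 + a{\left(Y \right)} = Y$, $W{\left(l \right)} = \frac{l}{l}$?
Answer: $-315$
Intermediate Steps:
$W{\left(l \right)} = 1$
$a{\left(Y \right)} = -4 + Y$
$r{\left(O \right)} = 1 + O^{2}$ ($r{\left(O \right)} = O O + 1 = O^{2} + 1 = 1 + O^{2}$)
$a{\left(-1 \right)} 121 + r{\left(17 \right)} = \left(-4 - 1\right) 121 + \left(1 + 17^{2}\right) = \left(-5\right) 121 + \left(1 + 289\right) = -605 + 290 = -315$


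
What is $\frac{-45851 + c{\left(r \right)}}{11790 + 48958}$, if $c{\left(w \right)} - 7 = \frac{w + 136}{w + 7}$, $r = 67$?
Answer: $- \frac{3392253}{4495352} \approx -0.75461$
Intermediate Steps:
$c{\left(w \right)} = 7 + \frac{136 + w}{7 + w}$ ($c{\left(w \right)} = 7 + \frac{w + 136}{w + 7} = 7 + \frac{136 + w}{7 + w}$)
$\frac{-45851 + c{\left(r \right)}}{11790 + 48958} = \frac{-45851 + \frac{185 + 8 \cdot 67}{7 + 67}}{11790 + 48958} = \frac{-45851 + \frac{185 + 536}{74}}{60748} = \left(-45851 + \frac{1}{74} \cdot 721\right) \frac{1}{60748} = \left(-45851 + \frac{721}{74}\right) \frac{1}{60748} = \left(- \frac{3392253}{74}\right) \frac{1}{60748} = - \frac{3392253}{4495352}$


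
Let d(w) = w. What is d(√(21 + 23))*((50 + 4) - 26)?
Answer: 56*√11 ≈ 185.73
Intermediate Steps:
d(√(21 + 23))*((50 + 4) - 26) = √(21 + 23)*((50 + 4) - 26) = √44*(54 - 26) = (2*√11)*28 = 56*√11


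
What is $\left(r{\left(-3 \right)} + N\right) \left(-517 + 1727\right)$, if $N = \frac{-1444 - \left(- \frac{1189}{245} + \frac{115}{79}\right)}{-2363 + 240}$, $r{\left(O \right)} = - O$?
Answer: $\frac{3325406898}{747103} \approx 4451.1$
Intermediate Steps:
$N = \frac{27882864}{41090665}$ ($N = \frac{-1444 - - \frac{65756}{19355}}{-2123} = \left(-1444 + \left(\frac{1189}{245} - \frac{115}{79}\right)\right) \left(- \frac{1}{2123}\right) = \left(-1444 + \frac{65756}{19355}\right) \left(- \frac{1}{2123}\right) = \left(- \frac{27882864}{19355}\right) \left(- \frac{1}{2123}\right) = \frac{27882864}{41090665} \approx 0.67857$)
$\left(r{\left(-3 \right)} + N\right) \left(-517 + 1727\right) = \left(\left(-1\right) \left(-3\right) + \frac{27882864}{41090665}\right) \left(-517 + 1727\right) = \left(3 + \frac{27882864}{41090665}\right) 1210 = \frac{151154859}{41090665} \cdot 1210 = \frac{3325406898}{747103}$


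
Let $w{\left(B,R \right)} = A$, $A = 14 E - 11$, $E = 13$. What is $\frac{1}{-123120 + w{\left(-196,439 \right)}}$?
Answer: $- \frac{1}{122949} \approx -8.1335 \cdot 10^{-6}$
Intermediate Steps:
$A = 171$ ($A = 14 \cdot 13 - 11 = 182 - 11 = 171$)
$w{\left(B,R \right)} = 171$
$\frac{1}{-123120 + w{\left(-196,439 \right)}} = \frac{1}{-123120 + 171} = \frac{1}{-122949} = - \frac{1}{122949}$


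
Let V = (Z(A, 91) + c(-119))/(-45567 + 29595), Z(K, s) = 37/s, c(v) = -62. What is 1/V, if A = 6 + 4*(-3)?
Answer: 1453452/5605 ≈ 259.31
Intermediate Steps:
A = -6 (A = 6 - 12 = -6)
V = 5605/1453452 (V = (37/91 - 62)/(-45567 + 29595) = (37*(1/91) - 62)/(-15972) = (37/91 - 62)*(-1/15972) = -5605/91*(-1/15972) = 5605/1453452 ≈ 0.0038563)
1/V = 1/(5605/1453452) = 1453452/5605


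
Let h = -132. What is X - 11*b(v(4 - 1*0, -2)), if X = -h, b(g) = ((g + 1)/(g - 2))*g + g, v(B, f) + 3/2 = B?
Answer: -88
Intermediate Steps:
v(B, f) = -3/2 + B
b(g) = g + g*(1 + g)/(-2 + g) (b(g) = ((1 + g)/(-2 + g))*g + g = g*(1 + g)/(-2 + g) + g = g + g*(1 + g)/(-2 + g))
X = 132 (X = -1*(-132) = 132)
X - 11*b(v(4 - 1*0, -2)) = 132 - 11*(-3/2 + (4 - 1*0))*(-1 + 2*(-3/2 + (4 - 1*0)))/(-2 + (-3/2 + (4 - 1*0))) = 132 - 11*(-3/2 + (4 + 0))*(-1 + 2*(-3/2 + (4 + 0)))/(-2 + (-3/2 + (4 + 0))) = 132 - 11*(-3/2 + 4)*(-1 + 2*(-3/2 + 4))/(-2 + (-3/2 + 4)) = 132 - 55*(-1 + 2*(5/2))/(2*(-2 + 5/2)) = 132 - 55*(-1 + 5)/(2*1/2) = 132 - 55*2*4/2 = 132 - 11*20 = 132 - 220 = -88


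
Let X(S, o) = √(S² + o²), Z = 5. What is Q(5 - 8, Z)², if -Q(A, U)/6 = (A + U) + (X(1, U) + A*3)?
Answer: 2700 - 504*√26 ≈ 130.09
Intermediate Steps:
Q(A, U) = -24*A - 6*U - 6*√(1 + U²) (Q(A, U) = -6*((A + U) + (√(1² + U²) + A*3)) = -6*((A + U) + (√(1 + U²) + 3*A)) = -6*(U + √(1 + U²) + 4*A) = -24*A - 6*U - 6*√(1 + U²))
Q(5 - 8, Z)² = (-24*(5 - 8) - 6*5 - 6*√(1 + 5²))² = (-24*(-3) - 30 - 6*√(1 + 25))² = (72 - 30 - 6*√26)² = (42 - 6*√26)²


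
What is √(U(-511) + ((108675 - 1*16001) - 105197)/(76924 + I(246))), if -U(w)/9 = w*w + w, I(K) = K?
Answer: I*√13967883889260910/77170 ≈ 1531.5*I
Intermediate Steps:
U(w) = -9*w - 9*w² (U(w) = -9*(w*w + w) = -9*(w² + w) = -9*(w + w²) = -9*w - 9*w²)
√(U(-511) + ((108675 - 1*16001) - 105197)/(76924 + I(246))) = √(-9*(-511)*(1 - 511) + ((108675 - 1*16001) - 105197)/(76924 + 246)) = √(-9*(-511)*(-510) + ((108675 - 16001) - 105197)/77170) = √(-2345490 + (92674 - 105197)*(1/77170)) = √(-2345490 - 12523*1/77170) = √(-2345490 - 12523/77170) = √(-181001475823/77170) = I*√13967883889260910/77170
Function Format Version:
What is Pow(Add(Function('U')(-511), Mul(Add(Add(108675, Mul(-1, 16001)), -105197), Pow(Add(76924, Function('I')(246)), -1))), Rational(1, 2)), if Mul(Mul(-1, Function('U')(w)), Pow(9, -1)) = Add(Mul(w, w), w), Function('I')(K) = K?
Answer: Mul(Rational(1, 77170), I, Pow(13967883889260910, Rational(1, 2))) ≈ Mul(1531.5, I)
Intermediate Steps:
Function('U')(w) = Add(Mul(-9, w), Mul(-9, Pow(w, 2))) (Function('U')(w) = Mul(-9, Add(Mul(w, w), w)) = Mul(-9, Add(Pow(w, 2), w)) = Mul(-9, Add(w, Pow(w, 2))) = Add(Mul(-9, w), Mul(-9, Pow(w, 2))))
Pow(Add(Function('U')(-511), Mul(Add(Add(108675, Mul(-1, 16001)), -105197), Pow(Add(76924, Function('I')(246)), -1))), Rational(1, 2)) = Pow(Add(Mul(-9, -511, Add(1, -511)), Mul(Add(Add(108675, Mul(-1, 16001)), -105197), Pow(Add(76924, 246), -1))), Rational(1, 2)) = Pow(Add(Mul(-9, -511, -510), Mul(Add(Add(108675, -16001), -105197), Pow(77170, -1))), Rational(1, 2)) = Pow(Add(-2345490, Mul(Add(92674, -105197), Rational(1, 77170))), Rational(1, 2)) = Pow(Add(-2345490, Mul(-12523, Rational(1, 77170))), Rational(1, 2)) = Pow(Add(-2345490, Rational(-12523, 77170)), Rational(1, 2)) = Pow(Rational(-181001475823, 77170), Rational(1, 2)) = Mul(Rational(1, 77170), I, Pow(13967883889260910, Rational(1, 2)))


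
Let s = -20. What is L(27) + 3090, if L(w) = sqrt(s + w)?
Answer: 3090 + sqrt(7) ≈ 3092.6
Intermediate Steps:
L(w) = sqrt(-20 + w)
L(27) + 3090 = sqrt(-20 + 27) + 3090 = sqrt(7) + 3090 = 3090 + sqrt(7)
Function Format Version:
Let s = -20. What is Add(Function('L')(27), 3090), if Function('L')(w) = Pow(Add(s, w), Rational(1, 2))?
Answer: Add(3090, Pow(7, Rational(1, 2))) ≈ 3092.6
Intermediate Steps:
Function('L')(w) = Pow(Add(-20, w), Rational(1, 2))
Add(Function('L')(27), 3090) = Add(Pow(Add(-20, 27), Rational(1, 2)), 3090) = Add(Pow(7, Rational(1, 2)), 3090) = Add(3090, Pow(7, Rational(1, 2)))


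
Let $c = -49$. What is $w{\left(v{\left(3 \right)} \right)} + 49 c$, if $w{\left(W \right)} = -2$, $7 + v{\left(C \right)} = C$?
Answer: $-2403$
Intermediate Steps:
$v{\left(C \right)} = -7 + C$
$w{\left(v{\left(3 \right)} \right)} + 49 c = -2 + 49 \left(-49\right) = -2 - 2401 = -2403$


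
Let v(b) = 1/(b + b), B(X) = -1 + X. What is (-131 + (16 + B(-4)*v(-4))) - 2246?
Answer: -18883/8 ≈ -2360.4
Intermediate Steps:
v(b) = 1/(2*b)
(-131 + (16 + B(-4)*v(-4))) - 2246 = (-131 + (16 + (-1 - 4)*((½)/(-4)))) - 2246 = (-131 + (16 - 5*(-1)/(2*4))) - 2246 = (-131 + (16 - 5*(-⅛))) - 2246 = (-131 + (16 + 5/8)) - 2246 = (-131 + 133/8) - 2246 = -915/8 - 2246 = -18883/8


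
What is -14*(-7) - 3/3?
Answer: 97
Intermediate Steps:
-14*(-7) - 3/3 = 98 - 3*⅓ = 98 - 1 = 97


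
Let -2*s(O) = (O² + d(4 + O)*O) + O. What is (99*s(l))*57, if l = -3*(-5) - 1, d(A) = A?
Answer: -1303533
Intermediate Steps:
l = 14 (l = 15 - 1 = 14)
s(O) = -O/2 - O²/2 - O*(4 + O)/2 (s(O) = -((O² + (4 + O)*O) + O)/2 = -((O² + O*(4 + O)) + O)/2 = -(O + O² + O*(4 + O))/2 = -O/2 - O²/2 - O*(4 + O)/2)
(99*s(l))*57 = (99*(-½*14*(5 + 2*14)))*57 = (99*(-½*14*(5 + 28)))*57 = (99*(-½*14*33))*57 = (99*(-231))*57 = -22869*57 = -1303533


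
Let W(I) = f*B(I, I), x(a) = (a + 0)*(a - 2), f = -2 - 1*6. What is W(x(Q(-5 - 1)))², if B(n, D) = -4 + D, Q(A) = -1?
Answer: 64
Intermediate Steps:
f = -8 (f = -2 - 6 = -8)
x(a) = a*(-2 + a)
W(I) = 32 - 8*I (W(I) = -8*(-4 + I) = 32 - 8*I)
W(x(Q(-5 - 1)))² = (32 - (-8)*(-2 - 1))² = (32 - (-8)*(-3))² = (32 - 8*3)² = (32 - 24)² = 8² = 64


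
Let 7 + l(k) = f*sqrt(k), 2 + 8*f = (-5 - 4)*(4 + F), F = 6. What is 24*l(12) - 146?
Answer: -314 - 552*sqrt(3) ≈ -1270.1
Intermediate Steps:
f = -23/2 (f = -1/4 + ((-5 - 4)*(4 + 6))/8 = -1/4 + (-9*10)/8 = -1/4 + (1/8)*(-90) = -1/4 - 45/4 = -23/2 ≈ -11.500)
l(k) = -7 - 23*sqrt(k)/2
24*l(12) - 146 = 24*(-7 - 23*sqrt(3)) - 146 = (-168 - 552*sqrt(3)) - 146 = -314 - 552*sqrt(3)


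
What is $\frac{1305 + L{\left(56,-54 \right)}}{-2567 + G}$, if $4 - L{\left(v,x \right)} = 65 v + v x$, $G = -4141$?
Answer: $- \frac{231}{2236} \approx -0.10331$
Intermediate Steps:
$L{\left(v,x \right)} = 4 - 65 v - v x$ ($L{\left(v,x \right)} = 4 - \left(65 v + v x\right) = 4 - 65 v - v x$)
$\frac{1305 + L{\left(56,-54 \right)}}{-2567 + G} = \frac{1305 - \left(3636 - 3024\right)}{-2567 - 4141} = \frac{1305 + \left(4 - 3640 + 3024\right)}{-6708} = \left(1305 - 612\right) \left(- \frac{1}{6708}\right) = 693 \left(- \frac{1}{6708}\right) = - \frac{231}{2236}$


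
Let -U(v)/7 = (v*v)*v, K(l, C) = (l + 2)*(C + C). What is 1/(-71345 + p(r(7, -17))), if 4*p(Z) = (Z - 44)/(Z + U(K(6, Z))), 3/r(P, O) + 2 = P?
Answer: -3096276/220903805795 ≈ -1.4016e-5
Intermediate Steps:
K(l, C) = 2*C*(2 + l) (K(l, C) = (2 + l)*(2*C) = 2*C*(2 + l))
r(P, O) = 3/(-2 + P)
U(v) = -7*v³ (U(v) = -7*v*v*v = -7*v²*v = -7*v³)
p(Z) = (-44 + Z)/(4*(Z - 28672*Z³)) (p(Z) = ((Z - 44)/(Z - 7*8*Z³*(2 + 6)³))/4 = ((-44 + Z)/(Z - 7*4096*Z³))/4 = ((-44 + Z)/(Z - 28672*Z³))/4 = (-44 + Z)/(4*(Z - 28672*Z³)))
1/(-71345 + p(r(7, -17))) = 1/(-71345 + (44 - 3/(-2 + 7))/(-12/(-2 + 7) + 114688*(3/(-2 + 7))³)) = 1/(-71345 + (44 - 3/5)/(-12/5 + 114688*(3/5)³)) = 1/(-71345 + (44 - 3/5)/(-12/5 + 114688*(3*(⅕))³)) = 1/(-71345 + (44 - 1*⅗)/(-4*⅗ + 114688*(⅗)³)) = 1/(-71345 + (44 - ⅗)/(-12/5 + 114688*(27/125))) = 1/(-71345 + (217/5)/(-12/5 + 3096576/125)) = 1/(-71345 + (217/5)/(3096276/125)) = 1/(-71345 + (125/3096276)*(217/5)) = 1/(-71345 + 5425/3096276) = 1/(-220903805795/3096276) = -3096276/220903805795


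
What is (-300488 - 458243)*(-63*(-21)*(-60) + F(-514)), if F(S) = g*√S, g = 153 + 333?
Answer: 60228066780 - 368743266*I*√514 ≈ 6.0228e+10 - 8.36e+9*I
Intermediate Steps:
g = 486
F(S) = 486*√S
(-300488 - 458243)*(-63*(-21)*(-60) + F(-514)) = (-300488 - 458243)*(-63*(-21)*(-60) + 486*√(-514)) = -758731*(1323*(-60) + 486*(I*√514)) = -758731*(-79380 + 486*I*√514) = 60228066780 - 368743266*I*√514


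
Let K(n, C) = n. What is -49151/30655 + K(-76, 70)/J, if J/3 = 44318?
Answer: -3268575917/2037852435 ≈ -1.6039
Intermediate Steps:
J = 132954 (J = 3*44318 = 132954)
-49151/30655 + K(-76, 70)/J = -49151/30655 - 76/132954 = -49151*1/30655 - 76*1/132954 = -49151/30655 - 38/66477 = -3268575917/2037852435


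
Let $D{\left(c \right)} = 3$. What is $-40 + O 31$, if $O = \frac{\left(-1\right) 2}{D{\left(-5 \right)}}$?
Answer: $- \frac{182}{3} \approx -60.667$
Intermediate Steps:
$O = - \frac{2}{3}$ ($O = \frac{\left(-1\right) 2}{3} = \left(-2\right) \frac{1}{3} = - \frac{2}{3} \approx -0.66667$)
$-40 + O 31 = -40 - \frac{62}{3} = - \frac{182}{3}$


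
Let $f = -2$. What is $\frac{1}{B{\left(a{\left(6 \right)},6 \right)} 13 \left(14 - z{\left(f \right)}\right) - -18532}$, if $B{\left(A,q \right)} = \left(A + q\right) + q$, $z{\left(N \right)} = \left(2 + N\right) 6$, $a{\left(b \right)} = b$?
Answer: $\frac{1}{21808} \approx 4.5855 \cdot 10^{-5}$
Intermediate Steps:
$z{\left(N \right)} = 12 + 6 N$
$B{\left(A,q \right)} = A + 2 q$
$\frac{1}{B{\left(a{\left(6 \right)},6 \right)} 13 \left(14 - z{\left(f \right)}\right) - -18532} = \frac{1}{\left(6 + 2 \cdot 6\right) 13 \left(14 - \left(12 + 6 \left(-2\right)\right)\right) - -18532} = \frac{1}{\left(6 + 12\right) 13 \left(14 - \left(12 - 12\right)\right) + 18532} = \frac{1}{18 \cdot 13 \left(14 - 0\right) + 18532} = \frac{1}{234 \left(14 + 0\right) + 18532} = \frac{1}{234 \cdot 14 + 18532} = \frac{1}{3276 + 18532} = \frac{1}{21808}$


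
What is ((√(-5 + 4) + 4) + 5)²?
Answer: (9 + I)² ≈ 80.0 + 18.0*I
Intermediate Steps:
((√(-5 + 4) + 4) + 5)² = ((√(-1) + 4) + 5)² = ((I + 4) + 5)² = ((4 + I) + 5)² = (9 + I)²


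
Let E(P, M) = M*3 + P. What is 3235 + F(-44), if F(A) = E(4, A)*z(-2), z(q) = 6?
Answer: 2467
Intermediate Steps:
E(P, M) = P + 3*M (E(P, M) = 3*M + P = P + 3*M)
F(A) = 24 + 18*A (F(A) = (4 + 3*A)*6 = 24 + 18*A)
3235 + F(-44) = 3235 + (24 + 18*(-44)) = 3235 + (24 - 792) = 3235 - 768 = 2467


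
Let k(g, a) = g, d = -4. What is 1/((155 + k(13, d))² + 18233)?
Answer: 1/46457 ≈ 2.1525e-5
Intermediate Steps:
1/((155 + k(13, d))² + 18233) = 1/((155 + 13)² + 18233) = 1/(168² + 18233) = 1/(28224 + 18233) = 1/46457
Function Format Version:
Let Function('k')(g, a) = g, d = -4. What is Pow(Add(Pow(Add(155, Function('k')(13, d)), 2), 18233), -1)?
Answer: Rational(1, 46457) ≈ 2.1525e-5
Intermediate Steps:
Pow(Add(Pow(Add(155, Function('k')(13, d)), 2), 18233), -1) = Pow(Add(Pow(Add(155, 13), 2), 18233), -1) = Pow(Add(Pow(168, 2), 18233), -1) = Pow(Add(28224, 18233), -1) = Pow(46457, -1) = Rational(1, 46457)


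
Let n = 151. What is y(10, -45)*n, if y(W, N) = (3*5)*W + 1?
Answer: 22801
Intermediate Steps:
y(W, N) = 1 + 15*W (y(W, N) = 15*W + 1 = 1 + 15*W)
y(10, -45)*n = (1 + 15*10)*151 = (1 + 150)*151 = 151*151 = 22801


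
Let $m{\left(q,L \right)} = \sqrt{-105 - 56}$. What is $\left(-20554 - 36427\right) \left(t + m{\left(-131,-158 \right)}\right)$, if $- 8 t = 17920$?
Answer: $127637440 - 56981 i \sqrt{161} \approx 1.2764 \cdot 10^{8} - 7.2301 \cdot 10^{5} i$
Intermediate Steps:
$t = -2240$ ($t = \left(- \frac{1}{8}\right) 17920 = -2240$)
$m{\left(q,L \right)} = i \sqrt{161}$ ($m{\left(q,L \right)} = \sqrt{-161} = i \sqrt{161}$)
$\left(-20554 - 36427\right) \left(t + m{\left(-131,-158 \right)}\right) = \left(-20554 - 36427\right) \left(-2240 + i \sqrt{161}\right) = - 56981 \left(-2240 + i \sqrt{161}\right) = 127637440 - 56981 i \sqrt{161}$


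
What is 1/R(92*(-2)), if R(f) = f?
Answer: -1/184 ≈ -0.0054348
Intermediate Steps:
1/R(92*(-2)) = 1/(92*(-2)) = 1/(-184) = -1/184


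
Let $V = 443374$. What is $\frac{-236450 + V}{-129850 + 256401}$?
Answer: $\frac{206924}{126551} \approx 1.6351$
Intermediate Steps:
$\frac{-236450 + V}{-129850 + 256401} = \frac{-236450 + 443374}{-129850 + 256401} = \frac{206924}{126551}$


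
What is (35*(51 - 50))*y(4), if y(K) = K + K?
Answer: 280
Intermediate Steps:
y(K) = 2*K
(35*(51 - 50))*y(4) = (35*(51 - 50))*(2*4) = (35*1)*8 = 35*8 = 280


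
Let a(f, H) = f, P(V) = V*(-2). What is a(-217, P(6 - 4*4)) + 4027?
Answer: 3810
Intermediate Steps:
P(V) = -2*V
a(-217, P(6 - 4*4)) + 4027 = -217 + 4027 = 3810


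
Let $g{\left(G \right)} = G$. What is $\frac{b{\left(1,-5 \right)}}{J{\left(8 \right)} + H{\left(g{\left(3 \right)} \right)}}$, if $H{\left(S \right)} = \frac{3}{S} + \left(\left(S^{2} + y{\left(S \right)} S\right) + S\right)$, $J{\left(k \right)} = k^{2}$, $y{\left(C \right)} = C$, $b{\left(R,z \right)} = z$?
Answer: $- \frac{5}{86} \approx -0.05814$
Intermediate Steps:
$H{\left(S \right)} = S + 2 S^{2} + \frac{3}{S}$ ($H{\left(S \right)} = \frac{3}{S} + \left(\left(S^{2} + S S\right) + S\right) = \frac{3}{S} + \left(\left(S^{2} + S^{2}\right) + S\right) = \frac{3}{S} + \left(2 S^{2} + S\right) = \frac{3}{S} + \left(S + 2 S^{2}\right) = S + 2 S^{2} + \frac{3}{S}$)
$\frac{b{\left(1,-5 \right)}}{J{\left(8 \right)} + H{\left(g{\left(3 \right)} \right)}} = \frac{1}{8^{2} + \left(3 + 2 \cdot 3^{2} + \frac{3}{3}\right)} \left(-5\right) = \frac{1}{64 + \left(3 + 2 \cdot 9 + 3 \cdot \frac{1}{3}\right)} \left(-5\right) = \frac{1}{64 + \left(3 + 18 + 1\right)} \left(-5\right) = \frac{1}{64 + 22} \left(-5\right) = \frac{1}{86} \left(-5\right) = - \frac{5}{86}$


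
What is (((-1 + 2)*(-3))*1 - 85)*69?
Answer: -6072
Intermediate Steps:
(((-1 + 2)*(-3))*1 - 85)*69 = ((1*(-3))*1 - 85)*69 = (-3*1 - 85)*69 = (-3 - 85)*69 = -88*69 = -6072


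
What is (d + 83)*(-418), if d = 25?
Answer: -45144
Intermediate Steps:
(d + 83)*(-418) = (25 + 83)*(-418) = 108*(-418) = -45144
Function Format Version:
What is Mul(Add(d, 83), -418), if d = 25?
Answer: -45144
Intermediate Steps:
Mul(Add(d, 83), -418) = Mul(Add(25, 83), -418) = Mul(108, -418) = -45144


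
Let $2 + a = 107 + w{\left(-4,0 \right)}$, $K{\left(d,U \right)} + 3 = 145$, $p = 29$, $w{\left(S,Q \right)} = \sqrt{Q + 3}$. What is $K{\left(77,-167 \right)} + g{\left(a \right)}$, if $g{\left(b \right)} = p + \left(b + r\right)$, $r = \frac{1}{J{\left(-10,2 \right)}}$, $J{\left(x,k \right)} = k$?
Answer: $\frac{553}{2} + \sqrt{3} \approx 278.23$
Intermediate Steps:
$w{\left(S,Q \right)} = \sqrt{3 + Q}$
$K{\left(d,U \right)} = 142$ ($K{\left(d,U \right)} = -3 + 145 = 142$)
$r = \frac{1}{2} \approx 0.5$
$a = 105 + \sqrt{3}$ ($a = -2 + \left(107 + \sqrt{3 + 0}\right) = -2 + \left(107 + \sqrt{3}\right) = 105 + \sqrt{3} \approx 106.73$)
$g{\left(b \right)} = \frac{59}{2} + b$ ($g{\left(b \right)} = 29 + \left(b + \frac{1}{2}\right) = 29 + \left(\frac{1}{2} + b\right) = \frac{59}{2} + b$)
$K{\left(77,-167 \right)} + g{\left(a \right)} = 142 + \left(\frac{59}{2} + \left(105 + \sqrt{3}\right)\right) = 142 + \left(\frac{269}{2} + \sqrt{3}\right) = \frac{553}{2} + \sqrt{3}$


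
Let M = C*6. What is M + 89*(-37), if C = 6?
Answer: -3257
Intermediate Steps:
M = 36 (M = 6*6 = 36)
M + 89*(-37) = 36 + 89*(-37) = 36 - 3293 = -3257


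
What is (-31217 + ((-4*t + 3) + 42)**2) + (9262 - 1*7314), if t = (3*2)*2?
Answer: -29260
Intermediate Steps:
t = 12 (t = 6*2 = 12)
(-31217 + ((-4*t + 3) + 42)**2) + (9262 - 1*7314) = (-31217 + ((-4*12 + 3) + 42)**2) + (9262 - 1*7314) = (-31217 + ((-48 + 3) + 42)**2) + (9262 - 7314) = (-31217 + (-45 + 42)**2) + 1948 = (-31217 + (-3)**2) + 1948 = (-31217 + 9) + 1948 = -31208 + 1948 = -29260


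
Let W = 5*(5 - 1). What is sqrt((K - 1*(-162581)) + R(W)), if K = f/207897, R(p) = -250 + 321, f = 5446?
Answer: sqrt(13289243237970)/9039 ≈ 403.30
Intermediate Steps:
W = 20 (W = 5*4 = 20)
R(p) = 71
K = 5446/207897 ≈ 0.026196
sqrt((K - 1*(-162581)) + R(W)) = sqrt((5446/207897 - 1*(-162581)) + 71) = sqrt((5446/207897 + 162581) + 71) = sqrt(33800107603/207897 + 71) = sqrt(33814868290/207897) = sqrt(13289243237970)/9039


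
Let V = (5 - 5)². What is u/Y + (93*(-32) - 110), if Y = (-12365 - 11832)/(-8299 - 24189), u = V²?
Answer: -3086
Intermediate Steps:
V = 0 (V = 0² = 0)
u = 0 (u = 0² = 0)
Y = 24197/32488 (Y = -24197/(-32488) = -24197*(-1/32488) = 24197/32488 ≈ 0.74480)
u/Y + (93*(-32) - 110) = 0/(24197/32488) + (93*(-32) - 110) = 0*(32488/24197) + (-2976 - 110) = 0 - 3086 = -3086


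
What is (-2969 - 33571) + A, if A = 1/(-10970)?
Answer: -400843801/10970 ≈ -36540.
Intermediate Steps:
A = -1/10970 ≈ -9.1158e-5
(-2969 - 33571) + A = (-2969 - 33571) - 1/10970 = -36540 - 1/10970 = -400843801/10970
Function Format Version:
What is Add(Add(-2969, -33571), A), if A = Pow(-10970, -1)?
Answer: Rational(-400843801, 10970) ≈ -36540.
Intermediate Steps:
A = Rational(-1, 10970) ≈ -9.1158e-5
Add(Add(-2969, -33571), A) = Add(Add(-2969, -33571), Rational(-1, 10970)) = Add(-36540, Rational(-1, 10970)) = Rational(-400843801, 10970)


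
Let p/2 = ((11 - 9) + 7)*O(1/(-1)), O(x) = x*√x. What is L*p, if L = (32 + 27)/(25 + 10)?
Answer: -1062*I/35 ≈ -30.343*I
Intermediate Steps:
O(x) = x^(3/2)
L = 59/35 ≈ 1.6857
p = -18*I (p = 2*(((11 - 9) + 7)*(1/(-1))^(3/2)) = 2*((2 + 7)*(-1)^(3/2)) = 2*(9*(-I)) = 2*(-9*I) = -18*I ≈ -18.0*I)
L*p = 59*(-18*I)/35 = -1062*I/35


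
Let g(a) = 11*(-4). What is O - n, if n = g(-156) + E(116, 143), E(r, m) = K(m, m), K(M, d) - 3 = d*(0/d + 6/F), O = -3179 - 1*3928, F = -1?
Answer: -6208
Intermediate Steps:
g(a) = -44
O = -7107 (O = -3179 - 3928 = -7107)
K(M, d) = 3 - 6*d (K(M, d) = 3 + d*(0/d + 6/(-1)) = 3 + d*(0 + 6*(-1)) = 3 + d*(0 - 6) = 3 + d*(-6) = 3 - 6*d)
E(r, m) = 3 - 6*m
n = -899 (n = -44 + (3 - 6*143) = -44 + (3 - 858) = -44 - 855 = -899)
O - n = -7107 - 1*(-899) = -7107 + 899 = -6208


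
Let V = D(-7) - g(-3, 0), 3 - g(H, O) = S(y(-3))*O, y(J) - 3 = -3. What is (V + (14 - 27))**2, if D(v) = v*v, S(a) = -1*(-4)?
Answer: 1089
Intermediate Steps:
y(J) = 0 (y(J) = 3 - 3 = 0)
S(a) = 4
g(H, O) = 3 - 4*O
D(v) = v**2
V = 46 (V = (-7)**2 - (3 - 4*0) = 49 - (3 + 0) = 49 - 1*3 = 49 - 3 = 46)
(V + (14 - 27))**2 = (46 + (14 - 27))**2 = (46 - 13)**2 = 33**2 = 1089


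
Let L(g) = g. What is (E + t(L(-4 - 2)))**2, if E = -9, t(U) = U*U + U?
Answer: 441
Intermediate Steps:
t(U) = U + U**2 (t(U) = U**2 + U = U + U**2)
(E + t(L(-4 - 2)))**2 = (-9 + (-4 - 2)*(1 + (-4 - 2)))**2 = (-9 - 6*(1 - 6))**2 = (-9 - 6*(-5))**2 = (-9 + 30)**2 = 21**2 = 441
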